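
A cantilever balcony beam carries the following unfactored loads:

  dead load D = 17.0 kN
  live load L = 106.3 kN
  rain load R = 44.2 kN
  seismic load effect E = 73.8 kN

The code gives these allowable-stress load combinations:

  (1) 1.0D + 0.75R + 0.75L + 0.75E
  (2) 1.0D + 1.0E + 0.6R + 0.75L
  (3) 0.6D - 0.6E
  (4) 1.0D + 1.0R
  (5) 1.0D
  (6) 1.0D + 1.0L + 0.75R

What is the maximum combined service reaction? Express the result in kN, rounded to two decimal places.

197.05 kN

(1) 1.0(17.0) + 0.75(44.2) + 0.75(106.3) + 0.75(73.8) = 17.00 + 33.15 + 79.73 + 55.35 = 185.23
(2) 1.0(17.0) + 1.0(73.8) + 0.6(44.2) + 0.75(106.3) = 17.00 + 73.80 + 26.52 + 79.73 = 197.05
(3) 0.6(17.0) - 0.6(73.8) = 10.20 - 44.28 = -34.08
(4) 1.0(17.0) + 1.0(44.2) = 17.00 + 44.20 = 61.20
(5) 1.0(17.0) = 17.00
(6) 1.0(17.0) + 1.0(106.3) + 0.75(44.2) = 17.00 + 106.30 + 33.15 = 156.45
The controlling combination is 2, giving 197.05 kN.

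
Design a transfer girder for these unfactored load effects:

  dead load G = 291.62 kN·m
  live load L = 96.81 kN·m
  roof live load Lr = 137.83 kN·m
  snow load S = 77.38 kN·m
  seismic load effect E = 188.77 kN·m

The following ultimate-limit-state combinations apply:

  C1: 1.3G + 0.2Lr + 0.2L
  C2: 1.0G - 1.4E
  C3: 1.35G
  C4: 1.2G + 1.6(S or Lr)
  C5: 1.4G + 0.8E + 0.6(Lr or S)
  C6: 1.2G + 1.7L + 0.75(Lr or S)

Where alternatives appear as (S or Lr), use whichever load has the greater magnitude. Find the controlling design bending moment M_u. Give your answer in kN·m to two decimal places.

641.98 kN·m

(S or Lr) → Lr = 137.83 kN·m; (Lr or S) → Lr = 137.83 kN·m.
C1: 1.3(291.62) + 0.2(137.83) + 0.2(96.81) = 426.03
C2: 1.0(291.62) - 1.4(188.77) = 291.62 - 264.28 = 27.34
C3: 1.35(291.62) = 393.69
C4: 1.2(291.62) + 1.6(137.83) = 349.94 + 220.53 = 570.47
C5: 1.4(291.62) + 0.8(188.77) + 0.6(137.83) = 641.98
C6: 1.2(291.62) + 1.7(96.81) + 0.75(137.83) = 349.94 + 164.58 + 103.37 = 617.89
Maximum is from combination 5.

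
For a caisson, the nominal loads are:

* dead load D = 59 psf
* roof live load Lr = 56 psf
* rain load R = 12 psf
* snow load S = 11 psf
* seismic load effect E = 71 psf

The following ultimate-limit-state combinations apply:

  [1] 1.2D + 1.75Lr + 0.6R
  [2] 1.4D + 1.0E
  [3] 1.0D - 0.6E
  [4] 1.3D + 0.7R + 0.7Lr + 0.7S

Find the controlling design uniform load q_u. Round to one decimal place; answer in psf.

176.0 psf

[1] 1.2(59) + 1.75(56) + 0.6(12) = 70.8 + 98.0 + 7.2 = 176.0
[2] 1.4(59) + 1.0(71) = 82.6 + 71.0 = 153.6
[3] 1.0(59) - 0.6(71) = 59.0 - 42.6 = 16.4
[4] 1.3(59) + 0.7(12) + 0.7(56) + 0.7(11) = 76.7 + 8.4 + 39.2 + 7.7 = 132.0
Maximum is from combination 1.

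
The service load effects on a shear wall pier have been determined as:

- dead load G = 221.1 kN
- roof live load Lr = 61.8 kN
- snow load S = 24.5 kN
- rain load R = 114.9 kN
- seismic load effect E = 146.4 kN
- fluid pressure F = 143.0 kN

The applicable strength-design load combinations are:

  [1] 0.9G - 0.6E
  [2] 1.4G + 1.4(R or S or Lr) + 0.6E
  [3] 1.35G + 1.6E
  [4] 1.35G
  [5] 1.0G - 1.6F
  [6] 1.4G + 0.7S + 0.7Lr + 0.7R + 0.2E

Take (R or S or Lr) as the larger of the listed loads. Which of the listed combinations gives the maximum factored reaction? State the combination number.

Combination 2

(R or S or Lr) → R = 114.9 kN.
[1] 0.9(221.1) - 0.6(146.4) = 199.0 - 87.8 = 111.2
[2] 1.4(221.1) + 1.4(114.9) + 0.6(146.4) = 309.5 + 160.9 + 87.8 = 558.2
[3] 1.35(221.1) + 1.6(146.4) = 298.5 + 234.2 = 532.7
[4] 1.35(221.1) = 298.5
[5] 1.0(221.1) - 1.6(143.0) = 221.1 - 228.8 = -7.7
[6] 1.4(221.1) + 0.7(24.5) + 0.7(61.8) + 0.7(114.9) + 0.2(146.4) = 309.5 + 17.2 + 43.3 + 80.4 + 29.3 = 479.7
The largest value is 558.2 kN from combination 2.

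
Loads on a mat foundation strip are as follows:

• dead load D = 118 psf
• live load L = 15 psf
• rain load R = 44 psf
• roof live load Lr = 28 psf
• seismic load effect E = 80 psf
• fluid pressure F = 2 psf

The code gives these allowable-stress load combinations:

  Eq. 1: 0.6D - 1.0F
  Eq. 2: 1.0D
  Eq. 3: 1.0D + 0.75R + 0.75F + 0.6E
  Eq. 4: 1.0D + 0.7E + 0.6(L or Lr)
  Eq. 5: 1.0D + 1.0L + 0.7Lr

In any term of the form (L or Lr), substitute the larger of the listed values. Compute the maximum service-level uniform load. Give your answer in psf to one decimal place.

(L or Lr) → Lr = 28 psf.
Eq. 1: 0.6(118) - 1.0(2) = 70.8 - 2.0 = 68.8
Eq. 2: 1.0(118) = 118.0
Eq. 3: 1.0(118) + 0.75(44) + 0.75(2) + 0.6(80) = 118.0 + 33.0 + 1.5 + 48.0 = 200.5
Eq. 4: 1.0(118) + 0.7(80) + 0.6(28) = 118.0 + 56.0 + 16.8 = 190.8
Eq. 5: 1.0(118) + 1.0(15) + 0.7(28) = 118.0 + 15.0 + 19.6 = 152.6
Combination 3 governs: q = 200.5 psf.

200.5 psf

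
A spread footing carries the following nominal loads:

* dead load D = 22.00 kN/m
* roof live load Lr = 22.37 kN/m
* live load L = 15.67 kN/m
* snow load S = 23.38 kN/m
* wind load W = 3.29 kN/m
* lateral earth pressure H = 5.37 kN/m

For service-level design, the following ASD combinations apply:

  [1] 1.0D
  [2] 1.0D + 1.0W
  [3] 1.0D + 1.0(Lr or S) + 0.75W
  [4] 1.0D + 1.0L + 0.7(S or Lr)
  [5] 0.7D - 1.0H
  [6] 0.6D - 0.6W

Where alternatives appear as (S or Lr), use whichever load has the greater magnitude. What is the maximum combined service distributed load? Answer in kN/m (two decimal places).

(Lr or S) → S = 23.38 kN/m; (S or Lr) → S = 23.38 kN/m.
[1] 1.0(22.00) = 22.00
[2] 1.0(22.00) + 1.0(3.29) = 25.29
[3] 1.0(22.00) + 1.0(23.38) + 0.75(3.29) = 47.85
[4] 1.0(22.00) + 1.0(15.67) + 0.7(23.38) = 54.04
[5] 0.7(22.00) - 1.0(5.37) = 10.03
[6] 0.6(22.00) - 0.6(3.29) = 11.23
The controlling combination is 4, giving 54.04 kN/m.

54.04 kN/m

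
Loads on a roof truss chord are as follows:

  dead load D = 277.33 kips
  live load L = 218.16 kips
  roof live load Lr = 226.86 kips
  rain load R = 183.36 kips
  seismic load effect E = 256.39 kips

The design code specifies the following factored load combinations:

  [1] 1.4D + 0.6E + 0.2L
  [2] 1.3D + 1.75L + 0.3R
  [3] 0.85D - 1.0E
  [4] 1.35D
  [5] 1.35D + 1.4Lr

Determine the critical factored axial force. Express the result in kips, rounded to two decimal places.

797.32 kips

[1] 1.4(277.33) + 0.6(256.39) + 0.2(218.16) = 585.73
[2] 1.3(277.33) + 1.75(218.16) + 0.3(183.36) = 360.53 + 381.78 + 55.01 = 797.32
[3] 0.85(277.33) - 1.0(256.39) = 235.73 - 256.39 = -20.66
[4] 1.35(277.33) = 374.40
[5] 1.35(277.33) + 1.4(226.86) = 374.40 + 317.60 = 692.00
The controlling combination is 2, giving 797.32 kips.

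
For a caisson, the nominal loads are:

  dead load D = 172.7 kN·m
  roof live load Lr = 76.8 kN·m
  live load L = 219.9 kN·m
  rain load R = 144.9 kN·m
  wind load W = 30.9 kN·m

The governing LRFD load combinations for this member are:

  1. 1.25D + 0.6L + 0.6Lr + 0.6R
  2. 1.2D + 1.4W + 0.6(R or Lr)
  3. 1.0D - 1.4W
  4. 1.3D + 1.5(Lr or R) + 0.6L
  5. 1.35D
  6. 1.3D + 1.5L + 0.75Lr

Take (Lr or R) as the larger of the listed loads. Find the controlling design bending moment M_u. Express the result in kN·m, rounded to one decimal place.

(R or Lr) → R = 144.9 kN·m; (Lr or R) → R = 144.9 kN·m.
1. 1.25(172.7) + 0.6(219.9) + 0.6(76.8) + 0.6(144.9) = 215.9 + 131.9 + 46.1 + 86.9 = 480.8
2. 1.2(172.7) + 1.4(30.9) + 0.6(144.9) = 207.2 + 43.3 + 86.9 = 337.4
3. 1.0(172.7) - 1.4(30.9) = 172.7 - 43.3 = 129.4
4. 1.3(172.7) + 1.5(144.9) + 0.6(219.9) = 224.5 + 217.4 + 131.9 = 573.8
5. 1.35(172.7) = 233.1
6. 1.3(172.7) + 1.5(219.9) + 0.75(76.8) = 224.5 + 329.9 + 57.6 = 612.0
Maximum is from combination 6.

612.0 kN·m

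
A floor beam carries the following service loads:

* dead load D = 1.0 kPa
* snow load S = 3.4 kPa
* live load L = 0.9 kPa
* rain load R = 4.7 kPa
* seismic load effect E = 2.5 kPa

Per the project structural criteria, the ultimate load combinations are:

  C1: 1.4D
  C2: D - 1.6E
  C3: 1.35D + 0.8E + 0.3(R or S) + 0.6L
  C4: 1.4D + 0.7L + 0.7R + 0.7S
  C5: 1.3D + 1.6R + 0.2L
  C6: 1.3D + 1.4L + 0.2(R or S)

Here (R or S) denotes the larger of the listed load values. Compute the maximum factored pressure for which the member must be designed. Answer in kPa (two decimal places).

9.00 kPa

(R or S) → R = 4.7 kPa.
C1: 1.4(1.0) = 1.40
C2: 1.0(1.0) - 1.6(2.5) = -3.00
C3: 1.35(1.0) + 0.8(2.5) + 0.3(4.7) + 0.6(0.9) = 5.30
C4: 1.4(1.0) + 0.7(0.9) + 0.7(4.7) + 0.7(3.4) = 7.70
C5: 1.3(1.0) + 1.6(4.7) + 0.2(0.9) = 9.00
C6: 1.3(1.0) + 1.4(0.9) + 0.2(4.7) = 3.50
Combination 5 governs: p_u = 9.00 kPa.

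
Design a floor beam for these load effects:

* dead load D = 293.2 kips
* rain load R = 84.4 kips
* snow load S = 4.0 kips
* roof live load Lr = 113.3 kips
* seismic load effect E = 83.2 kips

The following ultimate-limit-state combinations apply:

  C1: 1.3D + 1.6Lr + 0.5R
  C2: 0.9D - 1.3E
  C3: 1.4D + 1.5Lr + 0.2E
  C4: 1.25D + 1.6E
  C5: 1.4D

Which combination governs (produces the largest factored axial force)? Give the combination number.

Combination 1

C1: 1.3(293.2) + 1.6(113.3) + 0.5(84.4) = 604.6
C2: 0.9(293.2) - 1.3(83.2) = 263.9 - 108.2 = 155.7
C3: 1.4(293.2) + 1.5(113.3) + 0.2(83.2) = 410.5 + 170.0 + 16.6 = 597.1
C4: 1.25(293.2) + 1.6(83.2) = 366.5 + 133.1 = 499.6
C5: 1.4(293.2) = 410.5
The largest value is 604.6 kips from combination 1.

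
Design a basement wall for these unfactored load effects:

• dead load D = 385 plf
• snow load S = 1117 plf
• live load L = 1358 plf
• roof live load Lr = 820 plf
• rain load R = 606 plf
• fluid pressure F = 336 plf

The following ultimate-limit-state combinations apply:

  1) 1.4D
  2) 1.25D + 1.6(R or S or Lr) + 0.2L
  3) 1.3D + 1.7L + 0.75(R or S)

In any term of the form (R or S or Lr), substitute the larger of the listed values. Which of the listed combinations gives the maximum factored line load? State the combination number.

Combination 3

(R or S or Lr) → S = 1117 plf; (R or S) → S = 1117 plf.
1) 1.4(385) = 539.00
2) 1.25(385) + 1.6(1117) + 0.2(1358) = 481.25 + 1787.20 + 271.60 = 2540.05
3) 1.3(385) + 1.7(1358) + 0.75(1117) = 500.50 + 2308.60 + 837.75 = 3646.85
The largest value is 3646.85 plf from combination 3.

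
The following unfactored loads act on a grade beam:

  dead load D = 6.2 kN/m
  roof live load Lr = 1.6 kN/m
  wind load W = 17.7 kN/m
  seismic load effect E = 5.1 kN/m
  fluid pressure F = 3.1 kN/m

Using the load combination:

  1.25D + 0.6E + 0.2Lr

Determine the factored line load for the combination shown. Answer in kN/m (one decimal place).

11.1 kN/m

1.25(6.2) + 0.6(5.1) + 0.2(1.6) = 11.1
w_u = 11.1 kN/m.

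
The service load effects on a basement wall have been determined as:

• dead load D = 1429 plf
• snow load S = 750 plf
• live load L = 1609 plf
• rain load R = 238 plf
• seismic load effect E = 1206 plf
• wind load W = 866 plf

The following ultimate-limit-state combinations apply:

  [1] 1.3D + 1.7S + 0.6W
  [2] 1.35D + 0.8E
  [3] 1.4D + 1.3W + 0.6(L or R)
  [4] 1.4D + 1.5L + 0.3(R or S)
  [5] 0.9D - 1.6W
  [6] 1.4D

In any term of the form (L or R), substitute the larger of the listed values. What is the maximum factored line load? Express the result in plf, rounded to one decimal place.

(L or R) → L = 1609 plf; (R or S) → S = 750 plf.
[1] 1.3(1429) + 1.7(750) + 0.6(866) = 1857.7 + 1275.0 + 519.6 = 3652.3
[2] 1.35(1429) + 0.8(1206) = 1929.2 + 964.8 = 2894.0
[3] 1.4(1429) + 1.3(866) + 0.6(1609) = 2000.6 + 1125.8 + 965.4 = 4091.8
[4] 1.4(1429) + 1.5(1609) + 0.3(750) = 2000.6 + 2413.5 + 225.0 = 4639.1
[5] 0.9(1429) - 1.6(866) = 1286.1 - 1385.6 = -99.5
[6] 1.4(1429) = 2000.6
Combination 4 governs: w_u = 4639.1 plf.

4639.1 plf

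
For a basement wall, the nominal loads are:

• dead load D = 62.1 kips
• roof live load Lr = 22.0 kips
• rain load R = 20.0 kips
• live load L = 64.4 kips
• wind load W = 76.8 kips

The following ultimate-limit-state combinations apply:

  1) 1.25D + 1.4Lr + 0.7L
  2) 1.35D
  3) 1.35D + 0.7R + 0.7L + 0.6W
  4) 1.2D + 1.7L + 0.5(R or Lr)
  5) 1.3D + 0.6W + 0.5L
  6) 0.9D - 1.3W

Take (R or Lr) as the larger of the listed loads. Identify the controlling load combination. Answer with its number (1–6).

(R or Lr) → Lr = 22.0 kips.
1) 1.25(62.1) + 1.4(22.0) + 0.7(64.4) = 153.5
2) 1.35(62.1) = 83.8
3) 1.35(62.1) + 0.7(20.0) + 0.7(64.4) + 0.6(76.8) = 189.0
4) 1.2(62.1) + 1.7(64.4) + 0.5(22.0) = 195.0
5) 1.3(62.1) + 0.6(76.8) + 0.5(64.4) = 159.0
6) 0.9(62.1) - 1.3(76.8) = -44.0
The largest value is 195.0 kips from combination 4.

Combination 4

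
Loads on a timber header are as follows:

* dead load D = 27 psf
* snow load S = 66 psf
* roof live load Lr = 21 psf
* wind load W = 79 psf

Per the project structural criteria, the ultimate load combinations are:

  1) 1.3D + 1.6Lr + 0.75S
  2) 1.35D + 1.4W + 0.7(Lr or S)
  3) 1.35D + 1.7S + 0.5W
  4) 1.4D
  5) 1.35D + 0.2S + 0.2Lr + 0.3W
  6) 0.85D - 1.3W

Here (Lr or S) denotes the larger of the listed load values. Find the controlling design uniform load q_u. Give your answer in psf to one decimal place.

193.3 psf

(Lr or S) → S = 66 psf.
1) 1.3(27) + 1.6(21) + 0.75(66) = 118.2
2) 1.35(27) + 1.4(79) + 0.7(66) = 193.3
3) 1.35(27) + 1.7(66) + 0.5(79) = 188.2
4) 1.4(27) = 37.8
5) 1.35(27) + 0.2(66) + 0.2(21) + 0.3(79) = 77.6
6) 0.85(27) - 1.3(79) = -79.8
Maximum is from combination 2.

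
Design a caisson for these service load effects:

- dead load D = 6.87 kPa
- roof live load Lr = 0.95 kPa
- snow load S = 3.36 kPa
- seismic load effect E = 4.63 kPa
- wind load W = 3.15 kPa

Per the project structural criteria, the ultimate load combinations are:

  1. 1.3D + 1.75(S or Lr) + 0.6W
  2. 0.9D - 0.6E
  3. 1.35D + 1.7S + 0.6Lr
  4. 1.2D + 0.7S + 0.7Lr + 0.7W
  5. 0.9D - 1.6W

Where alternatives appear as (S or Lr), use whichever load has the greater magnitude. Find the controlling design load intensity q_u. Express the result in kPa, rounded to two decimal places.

(S or Lr) → S = 3.36 kPa.
1. 1.3(6.87) + 1.75(3.36) + 0.6(3.15) = 8.93 + 5.88 + 1.89 = 16.70
2. 0.9(6.87) - 0.6(4.63) = 3.41
3. 1.35(6.87) + 1.7(3.36) + 0.6(0.95) = 15.56
4. 1.2(6.87) + 0.7(3.36) + 0.7(0.95) + 0.7(3.15) = 8.24 + 2.35 + 0.67 + 2.21 = 13.47
5. 0.9(6.87) - 1.6(3.15) = 6.18 - 5.04 = 1.14
Combination 1 governs: q_u = 16.70 kPa.

16.70 kPa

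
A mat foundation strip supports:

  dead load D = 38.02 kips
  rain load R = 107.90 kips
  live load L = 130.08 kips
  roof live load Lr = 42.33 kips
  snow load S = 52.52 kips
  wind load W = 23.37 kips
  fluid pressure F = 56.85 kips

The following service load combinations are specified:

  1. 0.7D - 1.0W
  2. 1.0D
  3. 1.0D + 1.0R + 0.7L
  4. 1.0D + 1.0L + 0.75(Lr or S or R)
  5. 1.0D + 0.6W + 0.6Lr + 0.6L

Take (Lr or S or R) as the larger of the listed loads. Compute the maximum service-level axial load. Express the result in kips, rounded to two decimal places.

249.03 kips

(Lr or S or R) → R = 107.90 kips.
1. 0.7(38.02) - 1.0(23.37) = 26.61 - 23.37 = 3.24
2. 1.0(38.02) = 38.02
3. 1.0(38.02) + 1.0(107.90) + 0.7(130.08) = 38.02 + 107.90 + 91.06 = 236.98
4. 1.0(38.02) + 1.0(130.08) + 0.75(107.90) = 38.02 + 130.08 + 80.93 = 249.03
5. 1.0(38.02) + 0.6(23.37) + 0.6(42.33) + 0.6(130.08) = 38.02 + 14.02 + 25.40 + 78.05 = 155.49
Maximum is from combination 4.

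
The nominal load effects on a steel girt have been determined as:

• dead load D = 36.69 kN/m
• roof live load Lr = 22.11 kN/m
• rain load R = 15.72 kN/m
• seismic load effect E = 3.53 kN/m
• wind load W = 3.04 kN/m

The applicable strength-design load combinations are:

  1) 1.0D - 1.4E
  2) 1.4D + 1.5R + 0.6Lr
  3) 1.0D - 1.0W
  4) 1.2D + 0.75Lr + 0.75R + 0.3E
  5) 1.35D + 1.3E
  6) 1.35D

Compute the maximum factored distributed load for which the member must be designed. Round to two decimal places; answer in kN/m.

88.21 kN/m

1) 1.0(36.69) - 1.4(3.53) = 36.69 - 4.94 = 31.75
2) 1.4(36.69) + 1.5(15.72) + 0.6(22.11) = 88.21
3) 1.0(36.69) - 1.0(3.04) = 36.69 - 3.04 = 33.65
4) 1.2(36.69) + 0.75(22.11) + 0.75(15.72) + 0.3(3.53) = 44.03 + 16.58 + 11.79 + 1.06 = 73.46
5) 1.35(36.69) + 1.3(3.53) = 49.53 + 4.59 = 54.12
6) 1.35(36.69) = 49.53
The controlling combination is 2, giving 88.21 kN/m.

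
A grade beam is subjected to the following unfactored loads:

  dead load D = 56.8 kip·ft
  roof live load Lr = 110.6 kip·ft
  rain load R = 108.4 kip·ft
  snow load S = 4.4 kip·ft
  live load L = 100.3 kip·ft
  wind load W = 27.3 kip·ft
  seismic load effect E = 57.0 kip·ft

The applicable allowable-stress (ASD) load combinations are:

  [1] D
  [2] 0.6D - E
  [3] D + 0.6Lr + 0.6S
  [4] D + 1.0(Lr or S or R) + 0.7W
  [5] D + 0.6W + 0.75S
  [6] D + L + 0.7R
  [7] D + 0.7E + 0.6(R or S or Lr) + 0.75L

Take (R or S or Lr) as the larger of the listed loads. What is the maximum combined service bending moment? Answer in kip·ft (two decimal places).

238.29 kip·ft

(Lr or S or R) → Lr = 110.6 kip·ft; (R or S or Lr) → Lr = 110.6 kip·ft.
[1] 1.0(56.8) = 56.80
[2] 0.6(56.8) - 1.0(57.0) = 34.08 - 57.00 = -22.92
[3] 1.0(56.8) + 0.6(110.6) + 0.6(4.4) = 56.80 + 66.36 + 2.64 = 125.80
[4] 1.0(56.8) + 1.0(110.6) + 0.7(27.3) = 56.80 + 110.60 + 19.11 = 186.51
[5] 1.0(56.8) + 0.6(27.3) + 0.75(4.4) = 56.80 + 16.38 + 3.30 = 76.48
[6] 1.0(56.8) + 1.0(100.3) + 0.7(108.4) = 56.80 + 100.30 + 75.88 = 232.98
[7] 1.0(56.8) + 0.7(57.0) + 0.6(110.6) + 0.75(100.3) = 56.80 + 39.90 + 66.36 + 75.23 = 238.29
The controlling combination is 7, giving 238.29 kip·ft.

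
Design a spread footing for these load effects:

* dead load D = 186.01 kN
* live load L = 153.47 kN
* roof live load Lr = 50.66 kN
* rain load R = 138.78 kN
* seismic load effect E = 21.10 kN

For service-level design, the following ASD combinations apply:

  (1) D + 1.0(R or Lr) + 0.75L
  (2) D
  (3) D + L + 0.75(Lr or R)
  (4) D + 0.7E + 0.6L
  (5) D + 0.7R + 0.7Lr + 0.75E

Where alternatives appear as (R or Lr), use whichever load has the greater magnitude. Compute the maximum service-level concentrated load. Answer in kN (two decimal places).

(R or Lr) → R = 138.78 kN; (Lr or R) → R = 138.78 kN.
(1) 1.0(186.01) + 1.0(138.78) + 0.75(153.47) = 186.01 + 138.78 + 115.10 = 439.89
(2) 1.0(186.01) = 186.01
(3) 1.0(186.01) + 1.0(153.47) + 0.75(138.78) = 186.01 + 153.47 + 104.09 = 443.57
(4) 1.0(186.01) + 0.7(21.10) + 0.6(153.47) = 186.01 + 14.77 + 92.08 = 292.86
(5) 1.0(186.01) + 0.7(138.78) + 0.7(50.66) + 0.75(21.10) = 334.44
Maximum is from combination 3.

443.57 kN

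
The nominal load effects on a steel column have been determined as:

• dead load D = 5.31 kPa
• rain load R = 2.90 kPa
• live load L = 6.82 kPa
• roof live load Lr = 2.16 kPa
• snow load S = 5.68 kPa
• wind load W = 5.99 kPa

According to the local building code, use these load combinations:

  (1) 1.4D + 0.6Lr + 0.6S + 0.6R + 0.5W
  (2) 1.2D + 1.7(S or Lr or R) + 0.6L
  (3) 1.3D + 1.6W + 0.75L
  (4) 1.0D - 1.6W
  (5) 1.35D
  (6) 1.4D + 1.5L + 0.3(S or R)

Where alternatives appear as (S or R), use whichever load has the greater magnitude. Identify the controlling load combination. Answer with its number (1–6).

(S or Lr or R) → S = 5.68 kPa; (S or R) → S = 5.68 kPa.
(1) 1.4(5.31) + 0.6(2.16) + 0.6(5.68) + 0.6(2.90) + 0.5(5.99) = 16.87
(2) 1.2(5.31) + 1.7(5.68) + 0.6(6.82) = 6.37 + 9.66 + 4.09 = 20.12
(3) 1.3(5.31) + 1.6(5.99) + 0.75(6.82) = 6.90 + 9.58 + 5.12 = 21.60
(4) 1.0(5.31) - 1.6(5.99) = 5.31 - 9.58 = -4.27
(5) 1.35(5.31) = 7.17
(6) 1.4(5.31) + 1.5(6.82) + 0.3(5.68) = 19.37
The largest value is 21.60 kPa from combination 3.

Combination 3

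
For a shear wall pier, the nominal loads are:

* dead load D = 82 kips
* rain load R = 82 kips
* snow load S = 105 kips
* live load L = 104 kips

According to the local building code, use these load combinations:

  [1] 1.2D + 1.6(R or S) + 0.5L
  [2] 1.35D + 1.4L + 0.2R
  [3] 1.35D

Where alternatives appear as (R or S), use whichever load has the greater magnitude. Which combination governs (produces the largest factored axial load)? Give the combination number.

(R or S) → S = 105 kips.
[1] 1.2(82) + 1.6(105) + 0.5(104) = 318.4
[2] 1.35(82) + 1.4(104) + 0.2(82) = 272.7
[3] 1.35(82) = 110.7
The largest value is 318.4 kips from combination 1.

Combination 1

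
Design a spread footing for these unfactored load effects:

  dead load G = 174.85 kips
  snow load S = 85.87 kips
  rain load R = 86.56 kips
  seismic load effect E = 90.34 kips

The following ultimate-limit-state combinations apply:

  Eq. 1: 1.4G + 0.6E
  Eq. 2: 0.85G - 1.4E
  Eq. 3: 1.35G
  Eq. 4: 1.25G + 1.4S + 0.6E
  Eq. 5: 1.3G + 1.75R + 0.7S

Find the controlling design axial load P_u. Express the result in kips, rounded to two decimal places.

Eq. 1: 1.4(174.85) + 0.6(90.34) = 298.99
Eq. 2: 0.85(174.85) - 1.4(90.34) = 22.15
Eq. 3: 1.35(174.85) = 236.05
Eq. 4: 1.25(174.85) + 1.4(85.87) + 0.6(90.34) = 392.98
Eq. 5: 1.3(174.85) + 1.75(86.56) + 0.7(85.87) = 438.89
Combination 5 governs: P_u = 438.89 kips.

438.89 kips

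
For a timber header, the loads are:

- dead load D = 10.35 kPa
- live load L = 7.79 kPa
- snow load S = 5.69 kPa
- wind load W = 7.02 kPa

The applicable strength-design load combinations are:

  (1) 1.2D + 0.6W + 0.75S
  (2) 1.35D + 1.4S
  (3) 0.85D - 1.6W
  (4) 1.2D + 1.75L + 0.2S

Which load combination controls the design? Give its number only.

Combination 4

(1) 1.2(10.35) + 0.6(7.02) + 0.75(5.69) = 12.42 + 4.21 + 4.27 = 20.90
(2) 1.35(10.35) + 1.4(5.69) = 13.97 + 7.97 = 21.94
(3) 0.85(10.35) - 1.6(7.02) = 8.80 - 11.23 = -2.43
(4) 1.2(10.35) + 1.75(7.79) + 0.2(5.69) = 12.42 + 13.63 + 1.14 = 27.19
The largest value is 27.19 kPa from combination 4.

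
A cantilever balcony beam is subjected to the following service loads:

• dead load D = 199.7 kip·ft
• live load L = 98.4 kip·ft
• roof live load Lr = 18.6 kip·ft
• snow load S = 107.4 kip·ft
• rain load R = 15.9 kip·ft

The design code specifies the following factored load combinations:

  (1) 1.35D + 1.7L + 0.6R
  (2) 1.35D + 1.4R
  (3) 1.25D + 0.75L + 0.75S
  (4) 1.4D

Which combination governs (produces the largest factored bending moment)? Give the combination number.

(1) 1.35(199.7) + 1.7(98.4) + 0.6(15.9) = 269.6 + 167.3 + 9.5 = 446.4
(2) 1.35(199.7) + 1.4(15.9) = 269.6 + 22.3 = 291.9
(3) 1.25(199.7) + 0.75(98.4) + 0.75(107.4) = 249.6 + 73.8 + 80.6 = 404.0
(4) 1.4(199.7) = 279.6
The largest value is 446.4 kip·ft from combination 1.

Combination 1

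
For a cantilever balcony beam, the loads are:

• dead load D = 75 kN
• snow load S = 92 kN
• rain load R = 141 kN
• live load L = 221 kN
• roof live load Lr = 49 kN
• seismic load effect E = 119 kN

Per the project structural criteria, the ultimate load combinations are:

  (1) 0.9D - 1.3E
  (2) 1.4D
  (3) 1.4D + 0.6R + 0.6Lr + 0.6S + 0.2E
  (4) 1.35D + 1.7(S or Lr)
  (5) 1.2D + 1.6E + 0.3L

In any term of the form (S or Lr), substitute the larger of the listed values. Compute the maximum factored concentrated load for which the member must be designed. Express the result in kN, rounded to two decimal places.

(S or Lr) → S = 92 kN.
(1) 0.9(75) - 1.3(119) = -87.20
(2) 1.4(75) = 105.00
(3) 1.4(75) + 0.6(141) + 0.6(49) + 0.6(92) + 0.2(119) = 298.00
(4) 1.35(75) + 1.7(92) = 257.65
(5) 1.2(75) + 1.6(119) + 0.3(221) = 346.70
Combination 5 governs: P_u = 346.70 kN.

346.70 kN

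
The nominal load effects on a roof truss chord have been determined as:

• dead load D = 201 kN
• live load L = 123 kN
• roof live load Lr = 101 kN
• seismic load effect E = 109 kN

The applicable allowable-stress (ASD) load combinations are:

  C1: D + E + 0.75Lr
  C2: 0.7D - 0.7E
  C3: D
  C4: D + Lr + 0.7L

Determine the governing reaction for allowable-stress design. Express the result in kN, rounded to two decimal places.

C1: 1.0(201) + 1.0(109) + 0.75(101) = 201.00 + 109.00 + 75.75 = 385.75
C2: 0.7(201) - 0.7(109) = 140.70 - 76.30 = 64.40
C3: 1.0(201) = 201.00
C4: 1.0(201) + 1.0(101) + 0.7(123) = 201.00 + 101.00 + 86.10 = 388.10
Combination 4 governs: V = 388.10 kN.

388.10 kN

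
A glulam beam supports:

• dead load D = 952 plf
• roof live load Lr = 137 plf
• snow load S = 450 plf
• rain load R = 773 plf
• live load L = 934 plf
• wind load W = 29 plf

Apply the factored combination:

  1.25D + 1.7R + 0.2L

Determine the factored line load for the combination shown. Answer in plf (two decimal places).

1.25(952) + 1.7(773) + 0.2(934) = 1190.00 + 1314.10 + 186.80 = 2690.90
w_u = 2690.90 plf.

2690.90 plf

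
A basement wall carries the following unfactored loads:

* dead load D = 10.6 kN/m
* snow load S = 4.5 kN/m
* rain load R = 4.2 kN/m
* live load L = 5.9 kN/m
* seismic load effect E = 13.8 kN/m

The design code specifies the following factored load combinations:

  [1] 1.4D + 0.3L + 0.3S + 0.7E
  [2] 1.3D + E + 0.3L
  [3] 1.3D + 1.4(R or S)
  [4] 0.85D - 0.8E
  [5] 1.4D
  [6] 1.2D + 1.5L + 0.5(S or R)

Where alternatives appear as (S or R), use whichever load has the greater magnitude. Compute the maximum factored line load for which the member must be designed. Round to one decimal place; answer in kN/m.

29.4 kN/m

(R or S) → S = 4.5 kN/m; (S or R) → S = 4.5 kN/m.
[1] 1.4(10.6) + 0.3(5.9) + 0.3(4.5) + 0.7(13.8) = 27.6
[2] 1.3(10.6) + 1.0(13.8) + 0.3(5.9) = 13.8 + 13.8 + 1.8 = 29.4
[3] 1.3(10.6) + 1.4(4.5) = 13.8 + 6.3 = 20.1
[4] 0.85(10.6) - 0.8(13.8) = 9.0 - 11.0 = -2.0
[5] 1.4(10.6) = 14.8
[6] 1.2(10.6) + 1.5(5.9) + 0.5(4.5) = 23.8
The controlling combination is 2, giving 29.4 kN/m.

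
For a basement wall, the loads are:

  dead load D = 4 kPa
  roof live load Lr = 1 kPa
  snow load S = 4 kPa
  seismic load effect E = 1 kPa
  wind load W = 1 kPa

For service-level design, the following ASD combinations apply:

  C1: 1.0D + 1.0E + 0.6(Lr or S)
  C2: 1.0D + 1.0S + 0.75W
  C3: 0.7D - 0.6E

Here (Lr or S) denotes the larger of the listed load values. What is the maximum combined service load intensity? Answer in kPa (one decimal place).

8.8 kPa

(Lr or S) → S = 4 kPa.
C1: 1.0(4) + 1.0(1) + 0.6(4) = 7.4
C2: 1.0(4) + 1.0(4) + 0.75(1) = 8.8
C3: 0.7(4) - 0.6(1) = 2.2
Combination 2 governs: q = 8.8 kPa.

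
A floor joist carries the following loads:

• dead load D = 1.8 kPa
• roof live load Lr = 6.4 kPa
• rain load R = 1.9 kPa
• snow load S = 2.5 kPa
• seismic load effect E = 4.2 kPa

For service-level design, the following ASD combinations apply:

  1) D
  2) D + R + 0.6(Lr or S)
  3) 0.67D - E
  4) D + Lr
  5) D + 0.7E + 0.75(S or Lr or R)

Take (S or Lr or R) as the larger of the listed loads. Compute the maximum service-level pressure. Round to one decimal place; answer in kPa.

(Lr or S) → Lr = 6.4 kPa; (S or Lr or R) → Lr = 6.4 kPa.
1) 1.0(1.8) = 1.8
2) 1.0(1.8) + 1.0(1.9) + 0.6(6.4) = 1.8 + 1.9 + 3.8 = 7.5
3) 0.67(1.8) - 1.0(4.2) = 1.2 - 4.2 = -3.0
4) 1.0(1.8) + 1.0(6.4) = 1.8 + 6.4 = 8.2
5) 1.0(1.8) + 0.7(4.2) + 0.75(6.4) = 1.8 + 2.9 + 4.8 = 9.5
Combination 5 governs: p = 9.5 kPa.

9.5 kPa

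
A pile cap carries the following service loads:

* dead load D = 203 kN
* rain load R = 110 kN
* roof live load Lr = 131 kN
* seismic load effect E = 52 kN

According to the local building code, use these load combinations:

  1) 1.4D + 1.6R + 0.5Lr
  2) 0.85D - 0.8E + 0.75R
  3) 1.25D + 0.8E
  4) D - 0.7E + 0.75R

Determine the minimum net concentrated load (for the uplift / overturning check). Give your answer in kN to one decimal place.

213.5 kN

1) 1.4(203) + 1.6(110) + 0.5(131) = 525.7
2) 0.85(203) - 0.8(52) + 0.75(110) = 213.5
3) 1.25(203) + 0.8(52) = 295.4
4) 1.0(203) - 0.7(52) + 0.75(110) = 249.1
Combination 2 gives the minimum: 213.5 kN.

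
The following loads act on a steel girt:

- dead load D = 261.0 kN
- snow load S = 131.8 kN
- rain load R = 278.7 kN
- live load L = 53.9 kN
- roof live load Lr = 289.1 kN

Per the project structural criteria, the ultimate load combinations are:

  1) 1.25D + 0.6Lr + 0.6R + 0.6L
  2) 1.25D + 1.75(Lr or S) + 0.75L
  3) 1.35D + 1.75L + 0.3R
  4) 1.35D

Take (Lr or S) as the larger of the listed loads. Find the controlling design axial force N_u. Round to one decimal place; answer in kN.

872.6 kN

(Lr or S) → Lr = 289.1 kN.
1) 1.25(261.0) + 0.6(289.1) + 0.6(278.7) + 0.6(53.9) = 326.3 + 173.5 + 167.2 + 32.3 = 699.3
2) 1.25(261.0) + 1.75(289.1) + 0.75(53.9) = 326.3 + 505.9 + 40.4 = 872.6
3) 1.35(261.0) + 1.75(53.9) + 0.3(278.7) = 352.4 + 94.3 + 83.6 = 530.3
4) 1.35(261.0) = 352.4
Maximum is from combination 2.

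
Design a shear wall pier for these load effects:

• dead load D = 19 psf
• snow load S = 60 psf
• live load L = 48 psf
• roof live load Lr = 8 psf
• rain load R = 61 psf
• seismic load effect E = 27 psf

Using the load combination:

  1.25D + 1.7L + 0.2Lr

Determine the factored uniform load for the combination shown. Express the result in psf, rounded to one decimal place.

107.0 psf

1.25(19) + 1.7(48) + 0.2(8) = 23.8 + 81.6 + 1.6 = 107.0
q_u = 107.0 psf.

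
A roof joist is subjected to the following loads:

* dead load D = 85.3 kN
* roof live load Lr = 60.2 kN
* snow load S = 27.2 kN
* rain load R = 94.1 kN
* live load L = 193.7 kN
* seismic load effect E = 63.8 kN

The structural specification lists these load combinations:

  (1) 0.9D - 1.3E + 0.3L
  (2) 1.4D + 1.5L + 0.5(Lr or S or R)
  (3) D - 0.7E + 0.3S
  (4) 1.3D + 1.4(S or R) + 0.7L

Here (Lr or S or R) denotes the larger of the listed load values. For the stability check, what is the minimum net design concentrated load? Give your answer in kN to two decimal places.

48.80 kN

(Lr or S or R) → R = 94.1 kN; (S or R) → R = 94.1 kN.
(1) 0.9(85.3) - 1.3(63.8) + 0.3(193.7) = 51.94
(2) 1.4(85.3) + 1.5(193.7) + 0.5(94.1) = 457.02
(3) 1.0(85.3) - 0.7(63.8) + 0.3(27.2) = 48.80
(4) 1.3(85.3) + 1.4(94.1) + 0.7(193.7) = 378.22
Combination 3 gives the minimum: 48.80 kN.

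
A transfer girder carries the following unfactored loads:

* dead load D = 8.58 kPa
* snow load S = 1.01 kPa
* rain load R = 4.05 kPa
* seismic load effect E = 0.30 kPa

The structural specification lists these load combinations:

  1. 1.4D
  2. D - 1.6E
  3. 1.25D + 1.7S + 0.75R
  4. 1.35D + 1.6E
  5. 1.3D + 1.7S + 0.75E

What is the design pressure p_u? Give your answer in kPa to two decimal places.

15.48 kPa

1. 1.4(8.58) = 12.01
2. 1.0(8.58) - 1.6(0.30) = 8.58 - 0.48 = 8.10
3. 1.25(8.58) + 1.7(1.01) + 0.75(4.05) = 15.48
4. 1.35(8.58) + 1.6(0.30) = 11.58 + 0.48 = 12.06
5. 1.3(8.58) + 1.7(1.01) + 0.75(0.30) = 11.15 + 1.72 + 0.23 = 13.10
Combination 3 governs: p_u = 15.48 kPa.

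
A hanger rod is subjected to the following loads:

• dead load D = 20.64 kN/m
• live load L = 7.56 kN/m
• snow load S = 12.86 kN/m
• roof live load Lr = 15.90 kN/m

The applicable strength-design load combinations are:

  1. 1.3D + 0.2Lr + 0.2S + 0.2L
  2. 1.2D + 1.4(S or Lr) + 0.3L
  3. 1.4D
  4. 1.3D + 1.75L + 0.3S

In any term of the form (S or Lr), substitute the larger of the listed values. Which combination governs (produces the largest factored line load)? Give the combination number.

(S or Lr) → Lr = 15.90 kN/m.
1. 1.3(20.64) + 0.2(15.90) + 0.2(12.86) + 0.2(7.56) = 34.10
2. 1.2(20.64) + 1.4(15.90) + 0.3(7.56) = 49.30
3. 1.4(20.64) = 28.90
4. 1.3(20.64) + 1.75(7.56) + 0.3(12.86) = 43.92
The largest value is 49.30 kN/m from combination 2.

Combination 2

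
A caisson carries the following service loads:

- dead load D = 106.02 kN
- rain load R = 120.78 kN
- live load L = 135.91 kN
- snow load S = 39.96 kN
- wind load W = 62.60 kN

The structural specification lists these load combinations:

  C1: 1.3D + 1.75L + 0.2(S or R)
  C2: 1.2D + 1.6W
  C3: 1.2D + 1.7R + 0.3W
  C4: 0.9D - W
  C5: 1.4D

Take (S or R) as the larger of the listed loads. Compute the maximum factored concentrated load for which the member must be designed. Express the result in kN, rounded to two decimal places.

(S or R) → R = 120.78 kN.
C1: 1.3(106.02) + 1.75(135.91) + 0.2(120.78) = 399.82
C2: 1.2(106.02) + 1.6(62.60) = 127.22 + 100.16 = 227.38
C3: 1.2(106.02) + 1.7(120.78) + 0.3(62.60) = 127.22 + 205.33 + 18.78 = 351.33
C4: 0.9(106.02) - 1.0(62.60) = 95.42 - 62.60 = 32.82
C5: 1.4(106.02) = 148.43
The controlling combination is 1, giving 399.82 kN.

399.82 kN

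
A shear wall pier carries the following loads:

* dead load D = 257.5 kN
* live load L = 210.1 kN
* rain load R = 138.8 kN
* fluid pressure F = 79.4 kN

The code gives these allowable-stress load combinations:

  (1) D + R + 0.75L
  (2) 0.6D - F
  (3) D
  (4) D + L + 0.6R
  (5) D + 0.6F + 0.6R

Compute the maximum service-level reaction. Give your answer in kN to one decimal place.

553.9 kN

(1) 1.0(257.5) + 1.0(138.8) + 0.75(210.1) = 257.5 + 138.8 + 157.6 = 553.9
(2) 0.6(257.5) - 1.0(79.4) = 154.5 - 79.4 = 75.1
(3) 1.0(257.5) = 257.5
(4) 1.0(257.5) + 1.0(210.1) + 0.6(138.8) = 257.5 + 210.1 + 83.3 = 550.9
(5) 1.0(257.5) + 0.6(79.4) + 0.6(138.8) = 257.5 + 47.6 + 83.3 = 388.4
The controlling combination is 1, giving 553.9 kN.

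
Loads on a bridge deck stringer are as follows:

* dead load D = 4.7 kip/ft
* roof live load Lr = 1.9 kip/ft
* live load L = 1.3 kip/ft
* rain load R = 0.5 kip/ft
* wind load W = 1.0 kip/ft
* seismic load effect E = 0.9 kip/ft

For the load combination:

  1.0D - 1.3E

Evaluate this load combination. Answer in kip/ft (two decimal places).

1.0(4.7) - 1.3(0.9) = 4.70 - 1.17 = 3.53
w_u = 3.53 kip/ft.

3.53 kip/ft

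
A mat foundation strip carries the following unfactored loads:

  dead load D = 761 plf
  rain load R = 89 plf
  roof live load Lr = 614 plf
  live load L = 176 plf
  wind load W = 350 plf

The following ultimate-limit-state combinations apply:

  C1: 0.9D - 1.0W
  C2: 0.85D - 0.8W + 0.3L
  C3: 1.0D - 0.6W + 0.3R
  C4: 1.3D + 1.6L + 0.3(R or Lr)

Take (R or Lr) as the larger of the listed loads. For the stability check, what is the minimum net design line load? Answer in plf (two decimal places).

(R or Lr) → Lr = 614 plf.
C1: 0.9(761) - 1.0(350) = 684.90 - 350.00 = 334.90
C2: 0.85(761) - 0.8(350) + 0.3(176) = 646.85 - 280.00 + 52.80 = 419.65
C3: 1.0(761) - 0.6(350) + 0.3(89) = 761.00 - 210.00 + 26.70 = 577.70
C4: 1.3(761) + 1.6(176) + 0.3(614) = 989.30 + 281.60 + 184.20 = 1455.10
Combination 1 gives the minimum: 334.90 plf.

334.90 plf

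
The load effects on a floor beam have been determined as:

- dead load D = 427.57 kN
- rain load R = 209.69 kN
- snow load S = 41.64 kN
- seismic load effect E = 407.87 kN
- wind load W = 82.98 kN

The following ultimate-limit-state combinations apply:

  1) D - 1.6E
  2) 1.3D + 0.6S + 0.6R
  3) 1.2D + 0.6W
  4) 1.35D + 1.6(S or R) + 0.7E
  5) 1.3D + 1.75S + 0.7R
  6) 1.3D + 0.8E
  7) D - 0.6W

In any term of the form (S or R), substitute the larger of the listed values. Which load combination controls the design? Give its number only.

Combination 4

(S or R) → R = 209.69 kN.
1) 1.0(427.57) - 1.6(407.87) = 427.57 - 652.59 = -225.02
2) 1.3(427.57) + 0.6(41.64) + 0.6(209.69) = 706.64
3) 1.2(427.57) + 0.6(82.98) = 513.08 + 49.79 = 562.87
4) 1.35(427.57) + 1.6(209.69) + 0.7(407.87) = 577.22 + 335.50 + 285.51 = 1198.23
5) 1.3(427.57) + 1.75(41.64) + 0.7(209.69) = 555.84 + 72.87 + 146.78 = 775.49
6) 1.3(427.57) + 0.8(407.87) = 555.84 + 326.30 = 882.14
7) 1.0(427.57) - 0.6(82.98) = 427.57 - 49.79 = 377.78
The largest value is 1198.23 kN from combination 4.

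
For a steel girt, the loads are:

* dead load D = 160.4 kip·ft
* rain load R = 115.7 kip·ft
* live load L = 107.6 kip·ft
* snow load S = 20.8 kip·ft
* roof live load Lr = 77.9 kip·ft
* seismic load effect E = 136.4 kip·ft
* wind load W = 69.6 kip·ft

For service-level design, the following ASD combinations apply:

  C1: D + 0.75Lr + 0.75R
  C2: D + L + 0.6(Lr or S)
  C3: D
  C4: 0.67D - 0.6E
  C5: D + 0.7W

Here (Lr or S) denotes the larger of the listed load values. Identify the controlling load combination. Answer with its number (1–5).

(Lr or S) → Lr = 77.9 kip·ft.
C1: 1.0(160.4) + 0.75(77.9) + 0.75(115.7) = 160.4 + 58.4 + 86.8 = 305.6
C2: 1.0(160.4) + 1.0(107.6) + 0.6(77.9) = 160.4 + 107.6 + 46.7 = 314.7
C3: 1.0(160.4) = 160.4
C4: 0.67(160.4) - 0.6(136.4) = 25.6
C5: 1.0(160.4) + 0.7(69.6) = 160.4 + 48.7 = 209.1
The largest value is 314.7 kip·ft from combination 2.

Combination 2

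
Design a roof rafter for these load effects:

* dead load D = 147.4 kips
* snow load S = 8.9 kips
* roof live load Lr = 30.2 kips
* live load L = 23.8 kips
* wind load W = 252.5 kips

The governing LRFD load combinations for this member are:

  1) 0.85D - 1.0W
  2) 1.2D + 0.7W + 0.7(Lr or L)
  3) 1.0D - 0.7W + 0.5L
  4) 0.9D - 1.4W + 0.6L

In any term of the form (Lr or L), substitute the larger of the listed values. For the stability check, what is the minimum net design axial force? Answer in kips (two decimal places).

(Lr or L) → Lr = 30.2 kips.
1) 0.85(147.4) - 1.0(252.5) = -127.21
2) 1.2(147.4) + 0.7(252.5) + 0.7(30.2) = 374.77
3) 1.0(147.4) - 0.7(252.5) + 0.5(23.8) = -17.45
4) 0.9(147.4) - 1.4(252.5) + 0.6(23.8) = -206.56
Combination 4 gives the minimum: -206.56 kips.

-206.56 kips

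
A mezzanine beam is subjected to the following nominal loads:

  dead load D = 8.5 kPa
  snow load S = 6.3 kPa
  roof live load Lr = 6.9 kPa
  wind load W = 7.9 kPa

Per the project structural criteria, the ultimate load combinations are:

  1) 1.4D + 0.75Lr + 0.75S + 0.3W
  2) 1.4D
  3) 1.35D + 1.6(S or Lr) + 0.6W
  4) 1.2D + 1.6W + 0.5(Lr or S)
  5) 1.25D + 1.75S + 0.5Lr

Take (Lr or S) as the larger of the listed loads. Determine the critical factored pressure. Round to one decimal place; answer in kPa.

27.3 kPa

(S or Lr) → Lr = 6.9 kPa; (Lr or S) → Lr = 6.9 kPa.
1) 1.4(8.5) + 0.75(6.9) + 0.75(6.3) + 0.3(7.9) = 24.2
2) 1.4(8.5) = 11.9
3) 1.35(8.5) + 1.6(6.9) + 0.6(7.9) = 27.3
4) 1.2(8.5) + 1.6(7.9) + 0.5(6.9) = 26.3
5) 1.25(8.5) + 1.75(6.3) + 0.5(6.9) = 25.1
The controlling combination is 3, giving 27.3 kPa.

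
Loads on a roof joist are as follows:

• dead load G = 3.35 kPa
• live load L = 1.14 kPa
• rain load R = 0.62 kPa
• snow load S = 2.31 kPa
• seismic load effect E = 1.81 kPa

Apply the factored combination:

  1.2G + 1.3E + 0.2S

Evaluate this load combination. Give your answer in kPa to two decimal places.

6.84 kPa

1.2(3.35) + 1.3(1.81) + 0.2(2.31) = 6.84
q_u = 6.84 kPa.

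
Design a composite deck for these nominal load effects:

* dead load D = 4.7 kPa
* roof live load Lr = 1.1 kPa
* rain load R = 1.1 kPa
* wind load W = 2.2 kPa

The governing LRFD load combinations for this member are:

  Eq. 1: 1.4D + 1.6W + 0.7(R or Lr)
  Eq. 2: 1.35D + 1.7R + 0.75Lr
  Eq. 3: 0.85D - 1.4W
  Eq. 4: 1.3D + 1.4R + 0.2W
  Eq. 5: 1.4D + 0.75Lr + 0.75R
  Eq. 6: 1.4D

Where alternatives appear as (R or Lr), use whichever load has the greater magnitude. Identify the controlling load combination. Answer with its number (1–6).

(R or Lr) → R = 1.1 kPa.
Eq. 1: 1.4(4.7) + 1.6(2.2) + 0.7(1.1) = 6.6 + 3.5 + 0.8 = 10.9
Eq. 2: 1.35(4.7) + 1.7(1.1) + 0.75(1.1) = 6.3 + 1.9 + 0.8 = 9.0
Eq. 3: 0.85(4.7) - 1.4(2.2) = 4.0 - 3.1 = 0.9
Eq. 4: 1.3(4.7) + 1.4(1.1) + 0.2(2.2) = 8.1
Eq. 5: 1.4(4.7) + 0.75(1.1) + 0.75(1.1) = 6.6 + 0.8 + 0.8 = 8.2
Eq. 6: 1.4(4.7) = 6.6
The largest value is 10.9 kPa from combination 1.

Combination 1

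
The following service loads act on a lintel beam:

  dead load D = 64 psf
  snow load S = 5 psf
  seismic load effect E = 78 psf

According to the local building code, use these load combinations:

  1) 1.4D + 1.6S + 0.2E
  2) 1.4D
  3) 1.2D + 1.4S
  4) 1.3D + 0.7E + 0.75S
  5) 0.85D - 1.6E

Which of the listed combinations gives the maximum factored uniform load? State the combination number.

Combination 4

1) 1.4(64) + 1.6(5) + 0.2(78) = 89.6 + 8.0 + 15.6 = 113.2
2) 1.4(64) = 89.6
3) 1.2(64) + 1.4(5) = 76.8 + 7.0 = 83.8
4) 1.3(64) + 0.7(78) + 0.75(5) = 83.2 + 54.6 + 3.8 = 141.6
5) 0.85(64) - 1.6(78) = 54.4 - 124.8 = -70.4
The largest value is 141.6 psf from combination 4.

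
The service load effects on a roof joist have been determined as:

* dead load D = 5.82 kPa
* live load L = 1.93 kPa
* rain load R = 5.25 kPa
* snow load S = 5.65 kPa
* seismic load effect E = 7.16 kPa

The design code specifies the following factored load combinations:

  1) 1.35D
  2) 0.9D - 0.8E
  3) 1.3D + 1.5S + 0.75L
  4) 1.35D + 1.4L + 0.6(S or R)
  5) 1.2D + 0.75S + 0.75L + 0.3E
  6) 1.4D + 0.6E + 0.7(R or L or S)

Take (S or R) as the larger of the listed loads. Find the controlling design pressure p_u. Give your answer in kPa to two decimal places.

(S or R) → S = 5.65 kPa; (R or L or S) → S = 5.65 kPa.
1) 1.35(5.82) = 7.86
2) 0.9(5.82) - 0.8(7.16) = 5.24 - 5.73 = -0.49
3) 1.3(5.82) + 1.5(5.65) + 0.75(1.93) = 17.49
4) 1.35(5.82) + 1.4(1.93) + 0.6(5.65) = 7.86 + 2.70 + 3.39 = 13.95
5) 1.2(5.82) + 0.75(5.65) + 0.75(1.93) + 0.3(7.16) = 6.98 + 4.24 + 1.45 + 2.15 = 14.82
6) 1.4(5.82) + 0.6(7.16) + 0.7(5.65) = 16.40
The controlling combination is 3, giving 17.49 kPa.

17.49 kPa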